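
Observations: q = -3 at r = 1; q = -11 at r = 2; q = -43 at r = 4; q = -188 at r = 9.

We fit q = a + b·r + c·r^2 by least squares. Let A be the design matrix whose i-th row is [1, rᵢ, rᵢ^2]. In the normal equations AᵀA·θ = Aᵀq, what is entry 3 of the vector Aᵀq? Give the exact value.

Entry 3 ↔ basis r^2, so (Aᵀq)_{3} = Σᵢ (r^2)·qᵢ = (1)·(-3) + (4)·(-11) + (16)·(-43) + (81)·(-188) = -15963.

-15963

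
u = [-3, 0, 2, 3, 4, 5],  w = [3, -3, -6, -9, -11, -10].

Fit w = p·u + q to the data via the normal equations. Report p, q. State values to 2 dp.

The normal equations are: 63·p + 11·q = -142;  11·p + 6·q = -36.
Eliminating q: 6·(row 1) − 11·(row 2) gives 257·p = 6·(-142) − 11·(-36) = -456, so p = -456/257.
Then q = ((-36) − 11·(-456/257))/6 = -706/257.

p = -1.77, q = -2.75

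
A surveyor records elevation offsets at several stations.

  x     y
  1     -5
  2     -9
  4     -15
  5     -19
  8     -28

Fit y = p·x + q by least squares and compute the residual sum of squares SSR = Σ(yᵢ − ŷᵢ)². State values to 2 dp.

SSR = 0.67

MᵀM·[p, q]ᵀ = Mᵀy reads: 110·p + 20·q = -402;  20·p + 5·q = -76.
(Σx·x = 110, Σx = 20, Σ1 = 5, Σx·y = -402, Σy = -76.)
Eliminating q: 5·(row 1) − 20·(row 2) gives 150·p = 5·(-402) − 20·(-76) = -490, so p = -49/15.
Then q = ((-76) − 20·(-49/15))/5 = -32/15.
Residuals: 2/5, -1/3, 1/5, -8/15, 4/15; SSR = 2/3.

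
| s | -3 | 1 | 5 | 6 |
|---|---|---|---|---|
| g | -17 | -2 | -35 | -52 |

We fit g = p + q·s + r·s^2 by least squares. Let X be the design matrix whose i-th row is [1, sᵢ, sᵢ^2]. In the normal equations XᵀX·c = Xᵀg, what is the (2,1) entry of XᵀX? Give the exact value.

9

Row 2 ↔ basis s, column 1 ↔ basis 1, so (XᵀX)_{2,1} = Σᵢ s = (-3)·(1) + (1)·(1) + (5)·(1) + (6)·(1) = 9.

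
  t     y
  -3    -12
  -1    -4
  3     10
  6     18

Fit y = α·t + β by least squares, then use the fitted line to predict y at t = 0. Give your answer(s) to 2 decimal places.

Setting ∂/∂α … = 0 gives: 55·α + 5·β = 178;  5·α + 4·β = 12.
(Σt·t = 55, Σt = 5, Σ1 = 4, Σt·y = 178, Σy = 12.)
Determinant 55·4 − 5² = 195.
α = (178·4 − 5·12)/195 = 652/195; β = (55·12 − 5·178)/195 = -46/39.
At t = 0: ŷ = (652/195)·(0) + (-46/39)·(1) = -46/39.

ŷ = -1.18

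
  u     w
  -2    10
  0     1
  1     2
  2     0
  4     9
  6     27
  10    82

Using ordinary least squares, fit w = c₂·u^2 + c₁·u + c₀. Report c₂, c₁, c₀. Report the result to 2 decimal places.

c₂ = 1.01, c₁ = -2.06, c₀ = 1.58

The normal system XᵀX·[c₂, c₁, c₀]ᵀ = Xᵀw is [[11585, 1281, 161]; [1281, 161, 21]; [161, 21, 7]]·[c₂, c₁, c₀]ᵀ = [9358, 1000, 131]ᵀ.
Inverting the 3×3 Gram matrix, [c₂, c₁, c₀]ᵀ = [1227/1211, -4981/2422, 3827/2422]ᵀ.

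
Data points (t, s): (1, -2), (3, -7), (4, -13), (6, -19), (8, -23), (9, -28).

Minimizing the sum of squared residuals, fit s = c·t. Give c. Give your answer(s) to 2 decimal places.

Forming XᵀX = [[207]] and Xᵀs = [-625]ᵀ gives XᵀX·[c]ᵀ = Xᵀs.
c = (-625)/207 = -3.01932.

c = -3.02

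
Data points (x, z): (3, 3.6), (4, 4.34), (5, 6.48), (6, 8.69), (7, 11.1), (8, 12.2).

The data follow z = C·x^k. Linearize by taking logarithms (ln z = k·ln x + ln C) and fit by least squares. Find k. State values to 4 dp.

k = 1.3510

Taking logs, ln z = k·ln x + ln C, so regress ln z on ln x.
AᵀA = [[17.0401, 9.9115]; [9.9115, 6]], rhs = [20.2091, 11.6881]ᵀ  (here Σln x = 9.9115, Σ(ln x)² = 17.0401, Σln z = 11.6881, Σln x·ln z = 20.2091).
Δ = 17.0401·6 − (9.9115)² = 4.0036; k = (20.2091·6 − 9.9115·11.6881)/4.0036 = 1.35099, ln C = (17.0401·11.6881 − 9.9115·20.2091)/4.0036 = -0.28370.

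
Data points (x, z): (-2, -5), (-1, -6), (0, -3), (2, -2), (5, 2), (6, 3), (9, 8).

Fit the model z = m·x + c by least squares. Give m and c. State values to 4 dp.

Forming AᵀA = [[151, 19]; [19, 7]] and Aᵀz = [112, -3]ᵀ gives AᵀA·[m, c]ᵀ = Aᵀz.
Eliminating c: 7·(row 1) − 19·(row 2) gives 696·m = 7·112 − 19·(-3) = 841, so m = 29/24.
Then c = ((-3) − 19·(29/24))/7 = -89/24.

m = 1.2083, c = -3.7083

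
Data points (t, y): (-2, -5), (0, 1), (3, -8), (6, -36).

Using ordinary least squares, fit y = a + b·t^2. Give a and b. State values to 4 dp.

Entries of XᵀX: Σ1 = 4, Σt^2 = 49, Σt^2·t^2 = 1393.
And Σy = -48, Σt^2·y = -1388.
Δ = 4·1393 − 49² = 3171.
a = ((-48)·1393 − 49·(-1388))/3171 = 164/453; b = (4·(-1388) − 49·(-48))/3171 = -3200/3171.

a = 0.3620, b = -1.0091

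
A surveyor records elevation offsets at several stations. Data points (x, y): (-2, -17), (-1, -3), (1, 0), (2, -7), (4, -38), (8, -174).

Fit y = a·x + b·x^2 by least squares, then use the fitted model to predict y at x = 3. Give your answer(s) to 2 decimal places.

The normal equations are: 90·a + 576·b = -1521;  576·a + 4386·b = -11843.
(Σx·x = 90, Σx·x^2 = 576, Σx^2·x^2 = 4386, Σx·y = -1521, Σx^2·y = -11843.)
Eliminating b: 4386·(row 1) − 576·(row 2) gives 62964·a = 4386·(-1521) − 576·(-11843) = 150462, so a = 8359/3498.
Then b = ((-11843) − 576·(8359/3498))/4386 = -10543/3498.
At x = 3: ŷ = (8359/3498)·(3) + (-10543/3498)·(9) = -11635/583.

ŷ = -19.96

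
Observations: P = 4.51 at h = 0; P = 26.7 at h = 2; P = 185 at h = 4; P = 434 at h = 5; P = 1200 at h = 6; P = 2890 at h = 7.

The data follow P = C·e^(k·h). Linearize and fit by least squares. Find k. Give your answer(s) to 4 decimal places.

Taking logs, ln P = k·h + ln C, so regress ln P on h.
XᵀX = [[130.0000, 24.0000]; [24.0000, 6]], rhs = [156.1395, 31.1434]ᵀ  (here Σh = 24.0000, Σ(h)² = 130.0000, Σln P = 31.1434, Σh·ln P = 156.1395).
Solving (det = 204.0000): k = 0.92840, ln C = 1.47696.

k = 0.9284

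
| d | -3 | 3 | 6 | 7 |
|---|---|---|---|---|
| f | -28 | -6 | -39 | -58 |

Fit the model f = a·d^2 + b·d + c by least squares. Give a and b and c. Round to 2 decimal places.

a = -1.67, b = 3.71, c = -1.90

AᵀA·[a, b, c]ᵀ = Aᵀf reads: 3859·a + 559·b + 103·c = -4552;  559·a + 103·b + 13·c = -574;  103·a + 13·b + 4·c = -131.
Solving the 3×3 system (Gaussian elimination) gives a = -6394/3837, b = 14239/3837, c = -2431/1279.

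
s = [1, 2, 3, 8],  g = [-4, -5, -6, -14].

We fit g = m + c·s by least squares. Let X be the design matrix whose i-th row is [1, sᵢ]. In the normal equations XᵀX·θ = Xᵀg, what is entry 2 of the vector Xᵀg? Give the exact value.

Entry 2 ↔ basis s, so (Xᵀg)_{2} = Σᵢ (s)·gᵢ = (1)·(-4) + (2)·(-5) + (3)·(-6) + (8)·(-14) = -144.

-144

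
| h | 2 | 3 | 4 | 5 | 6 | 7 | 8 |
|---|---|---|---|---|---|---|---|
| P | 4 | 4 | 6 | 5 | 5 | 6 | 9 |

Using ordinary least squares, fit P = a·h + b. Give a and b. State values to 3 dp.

Forming MᵀM = [[203, 35]; [35, 7]] and MᵀP = [213, 39]ᵀ gives MᵀM·[a, b]ᵀ = MᵀP.
Δ = 203·7 − 35² = 196.
a = (213·7 − 35·39)/196 = 9/14; b = (203·39 − 35·213)/196 = 33/14.

a = 0.643, b = 2.357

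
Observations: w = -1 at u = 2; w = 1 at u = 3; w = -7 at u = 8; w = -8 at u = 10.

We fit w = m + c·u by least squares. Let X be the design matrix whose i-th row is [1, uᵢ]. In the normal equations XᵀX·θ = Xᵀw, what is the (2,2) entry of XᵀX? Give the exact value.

Row 2 ↔ basis u, column 2 ↔ basis u, so (XᵀX)_{2,2} = Σᵢ (u)·(u) = (2)·(2) + (3)·(3) + (8)·(8) + (10)·(10) = 177.

177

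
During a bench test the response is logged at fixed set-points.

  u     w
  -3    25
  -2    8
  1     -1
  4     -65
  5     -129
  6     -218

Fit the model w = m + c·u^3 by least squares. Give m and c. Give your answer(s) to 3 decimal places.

Normal-equation sums: Σ1 = 6, Σu^3 = 371, Σu^3·u^3 = 67171.
Moment sums: Σw = -380, Σu^3·w = -68113.
Determinant 6·67171 − 371² = 265385.
m = ((-380)·67171 − 371·(-68113))/265385 = -255057/265385; c = (6·(-68113) − 371·(-380))/265385 = -267698/265385.

m = -0.961, c = -1.009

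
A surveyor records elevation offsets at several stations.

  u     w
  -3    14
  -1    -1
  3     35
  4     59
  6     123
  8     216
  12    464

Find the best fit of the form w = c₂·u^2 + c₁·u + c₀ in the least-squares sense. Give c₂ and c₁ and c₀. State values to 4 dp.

XᵀX·[c₂, c₁, c₀]ᵀ = Xᵀw reads: 26547·c₂ + 2519·c₁ + 279·c₀ = 86452;  2519·c₂ + 279·c₁ + 29·c₀ = 8334;  279·c₂ + 29·c₁ + 7·c₀ = 910.
Solving the 3×3 system (Gaussian elimination) gives c₂ = 3063174/1036889, c₁ = 3505147/1036889, c₀ = -1815117/1036889.

c₂ = 2.9542, c₁ = 3.3804, c₀ = -1.7505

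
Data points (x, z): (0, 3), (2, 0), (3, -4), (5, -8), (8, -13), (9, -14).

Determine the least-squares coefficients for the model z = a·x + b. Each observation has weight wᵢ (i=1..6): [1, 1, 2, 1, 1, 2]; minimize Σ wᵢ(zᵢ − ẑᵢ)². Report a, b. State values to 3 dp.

a = -1.891, b = 2.471

Compute the Gram sums: Σwᵢ·x·x = 273, Σwᵢ·x = 39, Σwᵢ·1 = 8.
And Σwᵢ·x·z = -420, Σwᵢ·z = -54.
So MᵀWM·[a, b]ᵀ = MᵀWz: [[273, 39]; [39, 8]]·[a, b]ᵀ = [-420, -54]ᵀ.
Eliminating b: 8·(row 1) − 39·(row 2) gives 663·a = 8·(-420) − 39·(-54) = -1254, so a = -418/221.
Then b = ((-54) − 39·(-418/221))/8 = 42/17.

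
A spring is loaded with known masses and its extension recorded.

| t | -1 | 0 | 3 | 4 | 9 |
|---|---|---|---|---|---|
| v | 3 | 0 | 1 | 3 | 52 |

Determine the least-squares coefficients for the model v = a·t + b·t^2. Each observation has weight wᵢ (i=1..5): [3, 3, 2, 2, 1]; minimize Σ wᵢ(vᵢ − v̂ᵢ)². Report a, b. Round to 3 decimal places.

a = -2.728, b = 0.941

From the data, Σwᵢ·t·t = 134, Σwᵢ·t·t^2 = 908, Σwᵢ·t^2·t^2 = 7238.
And Σwᵢ·t·v = 489, Σwᵢ·t^2·v = 4335.
Eliminating b: 7238·(row 1) − 908·(row 2) gives 145428·a = 7238·489 − 908·4335 = -396798, so a = -66133/24238.
Then b = (4335 − 908·(-66133/24238))/7238 = 22813/24238.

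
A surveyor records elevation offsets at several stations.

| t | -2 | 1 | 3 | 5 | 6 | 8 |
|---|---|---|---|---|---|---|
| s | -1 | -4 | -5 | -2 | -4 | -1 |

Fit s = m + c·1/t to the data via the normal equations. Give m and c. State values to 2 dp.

m = -2.33, c = -2.26

The normal equations are: 6·m + (53/40)·c = -17;  (53/40)·m + (20801/14400)·c = -763/120.
Determinant 6·(20801/14400) − (53/40)² = 1327/192.
m = ((-17)·(20801/14400) − (53/40)·(-763/120))/(1327/192) = -9292/3981; c = (6·(-763/120) − (53/40)·(-17))/(1327/192) = -3000/1327.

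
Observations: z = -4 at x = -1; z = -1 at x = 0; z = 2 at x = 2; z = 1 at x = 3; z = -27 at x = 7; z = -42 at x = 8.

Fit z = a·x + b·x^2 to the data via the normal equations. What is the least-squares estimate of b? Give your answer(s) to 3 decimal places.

The normal system AᵀA·[a, b]ᵀ = Aᵀz is [[127, 889]; [889, 6595]]·[a, b]ᵀ = [-514, -3998]ᵀ.
Eliminating b: 6595·(row 1) − 889·(row 2) gives 47244·a = 6595·(-514) − 889·(-3998) = 164392, so a = 41098/11811.
Then b = ((-3998) − 889·(41098/11811))/6595 = -100/93.

b = -1.075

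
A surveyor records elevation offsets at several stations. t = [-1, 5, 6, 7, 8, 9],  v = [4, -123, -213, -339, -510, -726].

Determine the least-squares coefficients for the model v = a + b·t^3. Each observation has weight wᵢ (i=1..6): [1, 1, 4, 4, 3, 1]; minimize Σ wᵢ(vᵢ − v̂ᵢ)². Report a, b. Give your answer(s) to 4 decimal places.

a = 3.2063, b = -1.0006

With design matrix A, AᵀWA = [[14, 4625]; [4625, 1990719]] and AᵀWv = [-4583, -1977133]ᵀ.
Determinant 14·1990719 − 4625² = 6479441.
a = ((-4583)·1990719 − 4625·(-1977133))/6479441 = 20774948/6479441; b = (14·(-1977133) − 4625·(-4583))/6479441 = -6483487/6479441.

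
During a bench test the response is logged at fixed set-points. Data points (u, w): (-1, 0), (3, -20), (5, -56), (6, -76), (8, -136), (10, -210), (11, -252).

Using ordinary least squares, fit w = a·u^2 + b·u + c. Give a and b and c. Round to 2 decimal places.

a = -1.99, b = -1.14, c = 0.92

With design matrix X, XᵀX = [[30740, 3210, 356]; [3210, 356, 42]; [356, 42, 7]] and Xᵀw = [-64512, -6756, -750]ᵀ.
Solving the 3×3 system (Gaussian elimination) gives a = -559032/280961, b = -321612/280961, c = 257478/280961.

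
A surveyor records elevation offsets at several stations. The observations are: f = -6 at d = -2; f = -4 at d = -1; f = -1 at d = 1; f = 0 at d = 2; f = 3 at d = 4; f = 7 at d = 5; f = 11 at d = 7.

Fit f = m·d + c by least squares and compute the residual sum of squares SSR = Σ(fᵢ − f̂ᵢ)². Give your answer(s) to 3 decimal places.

Normal-equation sums: Σd·d = 100, Σd = 16, Σ1 = 7.
Right-hand side: Σd·f = 139, Σf = 10.
So AᵀA·[m, c]ᵀ = Aᵀf: [[100, 16]; [16, 7]]·[m, c]ᵀ = [139, 10]ᵀ.
Determinant 100·7 − 16² = 444.
m = (139·7 − 16·10)/444 = 271/148; c = (100·10 − 16·139)/444 = -102/37.
Residuals: 31/74, 87/148, -11/148, -67/74, -58/37, 89/148, 139/148; SSR = 747/148.

SSR = 5.047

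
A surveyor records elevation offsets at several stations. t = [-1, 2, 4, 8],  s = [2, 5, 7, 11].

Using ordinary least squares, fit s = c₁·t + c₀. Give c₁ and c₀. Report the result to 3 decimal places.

c₁ = 1.000, c₀ = 3.000

From the data, Σt·t = 85, Σt = 13, Σ1 = 4.
Right-hand side: Σt·s = 124, Σs = 25.
Determinant 85·4 − 13² = 171.
c₁ = (124·4 − 13·25)/171 = 1; c₀ = (85·25 − 13·124)/171 = 3.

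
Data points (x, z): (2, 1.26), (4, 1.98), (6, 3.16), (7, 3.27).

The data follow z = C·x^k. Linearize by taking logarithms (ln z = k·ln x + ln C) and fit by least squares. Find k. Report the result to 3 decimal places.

k = 0.797

Let Y = ln z. Fitting Y = k·ln x + ln C by least squares:
XᵀX = [[9.3992, 5.8171]; [5.8171, 4]], rhs = [5.4742, 3.2496]ᵀ  (here Σln x = 5.8171, Σ(ln x)² = 9.3992, Σln z = 3.2496, Σln x·ln z = 5.4742).
Solving (det = 3.7582): k = 0.79660, ln C = -0.34608.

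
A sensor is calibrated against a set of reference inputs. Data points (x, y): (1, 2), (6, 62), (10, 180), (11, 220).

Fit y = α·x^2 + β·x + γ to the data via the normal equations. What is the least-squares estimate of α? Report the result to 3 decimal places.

The normal equations are: 25938·α + 2548·β + 258·γ = 46854;  2548·α + 258·β + 28·γ = 4594;  258·α + 28·β + 4·γ = 464.
Solving the 3×3 system (Gaussian elimination) gives α = 5068/2585, β = -4533/2585, γ = 941/517.

α = 1.961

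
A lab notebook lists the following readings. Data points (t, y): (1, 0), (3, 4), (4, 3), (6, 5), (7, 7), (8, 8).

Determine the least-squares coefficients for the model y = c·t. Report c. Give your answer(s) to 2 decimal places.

c = 0.95

From the data, Σt·t = 175.
For Xᵀy: Σt·y = 167.
c = 167/175 = 0.954286.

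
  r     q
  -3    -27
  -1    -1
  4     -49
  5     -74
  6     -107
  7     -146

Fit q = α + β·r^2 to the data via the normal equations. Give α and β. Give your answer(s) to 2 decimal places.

Entries of AᵀA: Σ1 = 6, Σr^2 = 136, Σr^2·r^2 = 4660.
For Aᵀq: Σq = -404, Σr^2·q = -13884.
Normal equations: [[6, 136]; [136, 4660]]·[α, β]ᵀ = [-404, -13884]ᵀ.
Eliminating β: 4660·(row 1) − 136·(row 2) gives 9464·α = 4660·(-404) − 136·(-13884) = 5584, so α = 698/1183.
Then β = ((-13884) − 136·(698/1183))/4660 = -3545/1183.

α = 0.59, β = -3.00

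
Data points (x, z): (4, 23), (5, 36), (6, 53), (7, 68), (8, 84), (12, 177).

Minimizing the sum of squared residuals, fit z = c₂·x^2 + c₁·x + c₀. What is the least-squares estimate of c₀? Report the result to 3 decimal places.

MᵀM·[c₂, c₁, c₀]ᵀ = Mᵀz reads: 29410·c₂ + 2988·c₁ + 334·c₀ = 37372;  2988·c₂ + 334·c₁ + 42·c₀ = 3862;  334·c₂ + 42·c₁ + 6·c₀ = 441.
Inverting the 3×3 Gram matrix, [c₂, c₁, c₀]ᵀ = [2751/3058, 14545/3058, -30191/3058]ᵀ.

c₀ = -9.873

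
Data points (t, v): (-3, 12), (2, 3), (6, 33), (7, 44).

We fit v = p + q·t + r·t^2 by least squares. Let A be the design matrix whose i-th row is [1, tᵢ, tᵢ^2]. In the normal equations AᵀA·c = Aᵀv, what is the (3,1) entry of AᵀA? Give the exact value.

98

Row 3 ↔ basis t^2, column 1 ↔ basis 1, so (AᵀA)_{3,1} = Σᵢ t^2 = (9)·(1) + (4)·(1) + (36)·(1) + (49)·(1) = 98.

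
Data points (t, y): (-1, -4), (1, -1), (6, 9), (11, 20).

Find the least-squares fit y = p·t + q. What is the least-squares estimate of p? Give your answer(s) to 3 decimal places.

p = 2.017

Normal-equation sums: Σt·t = 159, Σt = 17, Σ1 = 4.
And Σt·y = 277, Σy = 24.
Normal equations: [[159, 17]; [17, 4]]·[p, q]ᵀ = [277, 24]ᵀ.
Eliminating q: 4·(row 1) − 17·(row 2) gives 347·p = 4·277 − 17·24 = 700, so p = 700/347.
Then q = (24 − 17·(700/347))/4 = -893/347.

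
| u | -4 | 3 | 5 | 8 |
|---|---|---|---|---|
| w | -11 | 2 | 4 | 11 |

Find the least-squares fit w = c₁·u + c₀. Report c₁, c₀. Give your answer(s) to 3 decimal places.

Normal-equation sums: Σu·u = 114, Σu = 12, Σ1 = 4.
And Σu·w = 158, Σw = 6.
Determinant 114·4 − 12² = 312.
c₁ = (158·4 − 12·6)/312 = 70/39; c₀ = (114·6 − 12·158)/312 = -101/26.

c₁ = 1.795, c₀ = -3.885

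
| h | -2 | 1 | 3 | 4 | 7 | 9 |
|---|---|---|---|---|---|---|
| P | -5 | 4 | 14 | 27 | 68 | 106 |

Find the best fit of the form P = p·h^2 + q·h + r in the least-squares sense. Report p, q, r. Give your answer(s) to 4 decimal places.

Sums needed: Σh^2·h^2 = 9316, Σh^2·h = 1156, Σh^2 = 160, Σh·h = 160, Σh = 22, Σ1 = 6.
For XᵀP: Σh^2·P = 12460, Σh·P = 1594, ΣP = 214.
Normal equations: [[9316, 1156, 160]; [1156, 160, 22]; [160, 22, 6]]·[p, q, r]ᵀ = [12460, 1594, 214]ᵀ.
Row-reducing yields p = 103/105, q = 332/105, r = -73/35.

p = 0.9810, q = 3.1619, r = -2.0857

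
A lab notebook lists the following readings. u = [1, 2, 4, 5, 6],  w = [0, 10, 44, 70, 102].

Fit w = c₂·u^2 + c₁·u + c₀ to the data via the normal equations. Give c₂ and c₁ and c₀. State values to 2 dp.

c₂ = 2.82, c₁ = 0.54, c₀ = -3.00

Compute the Gram sums: Σu^2·u^2 = 2194, Σu^2·u = 414, Σu^2 = 82, Σu·u = 82, Σu = 18, Σ1 = 5.
For Xᵀw: Σu^2·w = 6166, Σu·w = 1158, Σw = 226.
Normal equations: [[2194, 414, 82]; [414, 82, 18]; [82, 18, 5]]·[c₂, c₁, c₀]ᵀ = [6166, 1158, 226]ᵀ.
Row-reducing yields c₂ = 79/28, c₁ = 15/28, c₀ = -3.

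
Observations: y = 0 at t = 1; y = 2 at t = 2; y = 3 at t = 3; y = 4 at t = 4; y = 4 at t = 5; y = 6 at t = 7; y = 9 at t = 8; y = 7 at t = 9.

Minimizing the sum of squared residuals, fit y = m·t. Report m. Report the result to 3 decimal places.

m = 0.908

Compute the Gram sums: Σt·t = 249.
And Σt·y = 226.
m = 226/249 = 0.907631.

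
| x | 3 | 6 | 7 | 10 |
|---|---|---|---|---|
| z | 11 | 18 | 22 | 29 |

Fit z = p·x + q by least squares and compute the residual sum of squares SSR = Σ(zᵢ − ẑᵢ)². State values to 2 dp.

SSR = 1.00

With design matrix M, MᵀM = [[194, 26]; [26, 4]] and Mᵀz = [585, 80]ᵀ.
Δ = 194·4 − 26² = 100.
p = (585·4 − 26·80)/100 = 13/5; q = (194·80 − 26·585)/100 = 31/10.
Residuals: 1/10, -7/10, 7/10, -1/10; SSR = 1.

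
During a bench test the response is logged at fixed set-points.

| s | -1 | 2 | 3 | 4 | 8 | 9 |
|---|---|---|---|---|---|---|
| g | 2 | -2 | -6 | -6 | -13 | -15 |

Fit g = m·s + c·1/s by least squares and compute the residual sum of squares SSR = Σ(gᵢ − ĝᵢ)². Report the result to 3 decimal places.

SSR = 3.318

Forming MᵀM = [[175, 6]; [6, 7525/5184]] and Mᵀg = [-287, -235/24]ᵀ gives MᵀM·[m, c]ᵀ = Mᵀg.
Δ = 175·(7525/5184) − 6² = 1130251/5184.
m = ((-287)·(7525/5184) − 6·(-235/24))/(1130251/5184) = -1855115/1130251; c = (175·(-235/24) − 6·(-287))/(1130251/5184) = 43848/1130251.
Residuals: 449235/1130251, 1427804/1130251, -1230777/1130251, 627992/1130251, 142176/1130251, -262602/1130251; SSR = 3750314/1130251.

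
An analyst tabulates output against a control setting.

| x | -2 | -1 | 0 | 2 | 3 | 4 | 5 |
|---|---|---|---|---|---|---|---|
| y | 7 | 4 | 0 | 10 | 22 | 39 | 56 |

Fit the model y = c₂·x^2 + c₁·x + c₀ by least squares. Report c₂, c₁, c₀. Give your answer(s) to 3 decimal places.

c₂ = 2.076, c₁ = 0.797, c₀ = 0.962

Normal-equation sums: Σx^2·x^2 = 995, Σx^2·x = 215, Σx^2 = 59, Σx·x = 59, Σx = 11, Σ1 = 7.
For Mᵀy: Σx^2·y = 2294, Σx·y = 504, Σy = 138.
MᵀM·[c₂, c₁, c₀]ᵀ = Mᵀy becomes [[995, 215, 59]; [215, 59, 11]; [59, 11, 7]]·[c₂, c₁, c₀]ᵀ = [2294, 504, 138]ᵀ.
Inverting the 3×3 Gram matrix, [c₂, c₁, c₀]ᵀ = [5276/2541, 4049/5082, 1629/1694]ᵀ.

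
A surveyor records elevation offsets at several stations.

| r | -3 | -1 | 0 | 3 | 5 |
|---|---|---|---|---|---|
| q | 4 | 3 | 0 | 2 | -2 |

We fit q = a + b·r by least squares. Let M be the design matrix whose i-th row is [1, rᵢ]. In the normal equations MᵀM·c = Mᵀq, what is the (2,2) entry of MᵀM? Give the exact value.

Row 2 ↔ basis r, column 2 ↔ basis r, so (MᵀM)_{2,2} = Σᵢ (r)·(r) = (-3)·(-3) + (-1)·(-1) + (0)·(0) + (3)·(3) + (5)·(5) = 44.

44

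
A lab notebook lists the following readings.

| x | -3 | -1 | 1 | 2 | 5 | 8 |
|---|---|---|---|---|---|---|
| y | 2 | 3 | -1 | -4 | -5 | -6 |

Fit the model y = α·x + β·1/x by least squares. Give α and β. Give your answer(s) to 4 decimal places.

α = -0.7868, β = -1.5294

Compute the Gram sums: Σx·x = 104, Σx·1/x = 6, Σ1/x·1/x = 34801/14400.
For Mᵀy: Σx·y = -91, Σ1/x·y = -101/12.
Eliminating β: (34801/14400)·(row 1) − 6·(row 2) gives (387613/1800)·α = (34801/14400)·(-91) − 6·(-101/12) = -2439691/14400, so α = -2439691/3100904.
Then β = ((-101/12) − 6·(-2439691/3100904))/(34801/14400) = -592800/387613.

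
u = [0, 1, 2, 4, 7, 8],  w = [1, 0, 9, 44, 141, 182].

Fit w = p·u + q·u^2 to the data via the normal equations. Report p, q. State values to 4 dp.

p = -1.1985, q = 3.0147

Entries of AᵀA: Σu·u = 134, Σu·u^2 = 928, Σu^2·u^2 = 6770.
Moment sums: Σu·w = 2637, Σu^2·w = 19297.
Normal equations: [[134, 928]; [928, 6770]]·[p, q]ᵀ = [2637, 19297]ᵀ.
Eliminating q: 6770·(row 1) − 928·(row 2) gives 45996·p = 6770·2637 − 928·19297 = -55126, so p = -27563/22998.
Then q = (19297 − 928·(-27563/22998))/6770 = 69331/22998.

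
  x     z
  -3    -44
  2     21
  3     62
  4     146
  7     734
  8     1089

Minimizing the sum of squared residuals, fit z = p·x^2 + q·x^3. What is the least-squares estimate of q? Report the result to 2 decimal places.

q = 1.99

Forming AᵀA = [[6931, 50631]; [50631, 385411]] and Aᵀz = [108244, 821704]ᵀ gives AᵀA·[p, q]ᵀ = Aᵀz.
Eliminating q: 385411·(row 1) − 50631·(row 2) gives 107785480·p = 385411·108244 − 50631·821704 = 114733060, so p = 5736653/5389274.
Then q = (821704 − 50631·(5736653/5389274))/385411 = 10736423/5389274.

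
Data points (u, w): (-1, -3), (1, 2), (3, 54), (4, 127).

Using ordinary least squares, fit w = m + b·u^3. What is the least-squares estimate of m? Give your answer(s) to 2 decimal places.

From the data, Σ1 = 4, Σu^3 = 91, Σu^3·u^3 = 4827.
Right-hand side: Σw = 180, Σu^3·w = 9591.
Normal equations: [[4, 91]; [91, 4827]]·[m, b]ᵀ = [180, 9591]ᵀ.
Eliminating b: 4827·(row 1) − 91·(row 2) gives 11027·m = 4827·180 − 91·9591 = -3921, so m = -3921/11027.
Then b = (9591 − 91·(-3921/11027))/4827 = 21984/11027.

m = -0.36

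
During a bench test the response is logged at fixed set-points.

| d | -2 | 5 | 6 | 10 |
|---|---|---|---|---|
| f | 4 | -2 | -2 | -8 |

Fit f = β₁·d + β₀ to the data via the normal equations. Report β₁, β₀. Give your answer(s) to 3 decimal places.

β₁ = -0.963, β₀ = 2.575

Compute the Gram sums: Σd·d = 165, Σd = 19, Σ1 = 4.
Right-hand side: Σd·f = -110, Σf = -8.
det = 165·4 − 19² = 299.
β₁ = ((-110)·4 − 19·(-8))/299 = -288/299; β₀ = (165·(-8) − 19·(-110))/299 = 770/299.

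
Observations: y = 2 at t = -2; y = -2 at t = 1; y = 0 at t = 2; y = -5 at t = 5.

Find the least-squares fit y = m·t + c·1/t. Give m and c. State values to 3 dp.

m = -0.873, c = -0.330

From the data, Σt·t = 34, Σt·1/t = 4, Σ1/t·1/t = 77/50.
For Xᵀy: Σt·y = -31, Σ1/t·y = -4.
So XᵀX·[m, c]ᵀ = Xᵀy: [[34, 4]; [4, 77/50]]·[m, c]ᵀ = [-31, -4]ᵀ.
Δ = 34·(77/50) − 4² = 909/25.
m = ((-31)·(77/50) − 4·(-4))/(909/25) = -529/606; c = (34·(-4) − 4·(-31))/(909/25) = -100/303.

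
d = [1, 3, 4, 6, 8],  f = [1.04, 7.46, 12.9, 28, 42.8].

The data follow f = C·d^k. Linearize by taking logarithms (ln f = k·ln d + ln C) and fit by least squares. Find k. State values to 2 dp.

Taking logs, ln f = k·ln d + ln C, so regress ln f on ln d.
Σln d = 6.3561, Σ(ln d)² = 10.6632, Σln f = 11.6947, Σln d·ln f = 19.5348.
Normal system: [[10.6632, 6.3561]; [6.3561, 5]]·[k, ln C]ᵀ = [19.5348, 11.6947]ᵀ.
Slope k = (n·Σln d·ln f − Σln d·Σln f)/(n·Σ(ln d)² − (Σln d)²) = (5·19.5348 − 6.3561·11.6947)/12.9161 = 1.80712; ln C = (Σln f − k·Σln d)/n = 0.04170.

k = 1.81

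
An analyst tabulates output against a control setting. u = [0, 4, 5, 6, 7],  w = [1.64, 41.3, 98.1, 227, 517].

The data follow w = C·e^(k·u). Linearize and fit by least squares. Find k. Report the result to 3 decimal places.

Linearized form: ln w = k·u + ln C. From the 5 transformed points,
Sums: Σu = 22.0000, Σ(u)² = 126.0000, Σln w = 20.4745, Σu·ln w = 114.0994.
Normal system: [[126.0000, 22.0000]; [22.0000, 5]]·[k, ln C]ᵀ = [114.0994, 20.4745]ᵀ.
Δ = 126.0000·5 − (22.0000)² = 146.0000; k = (114.0994·5 − 22.0000·20.4745)/146.0000 = 0.82231, ln C = (126.0000·20.4745 − 22.0000·114.0994)/146.0000 = 0.47675.

k = 0.822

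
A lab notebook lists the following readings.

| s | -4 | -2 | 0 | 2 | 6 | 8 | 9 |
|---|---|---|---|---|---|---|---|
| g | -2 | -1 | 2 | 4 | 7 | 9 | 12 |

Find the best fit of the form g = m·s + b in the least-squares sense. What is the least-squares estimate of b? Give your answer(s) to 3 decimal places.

b = 1.671

Compute the Gram sums: Σs·s = 205, Σs = 19, Σ1 = 7.
Right-hand side: Σs·g = 240, Σg = 31.
Eliminating b: 7·(row 1) − 19·(row 2) gives 1074·m = 7·240 − 19·31 = 1091, so m = 1091/1074.
Then b = (31 − 19·(1091/1074))/7 = 1795/1074.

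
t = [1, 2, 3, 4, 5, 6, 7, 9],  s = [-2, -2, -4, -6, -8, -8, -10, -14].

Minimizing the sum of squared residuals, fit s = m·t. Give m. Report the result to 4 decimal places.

Entries of MᵀM: Σt·t = 221.
And Σt·s = -326.
m = (-326)/221 = -1.47511.

m = -1.4751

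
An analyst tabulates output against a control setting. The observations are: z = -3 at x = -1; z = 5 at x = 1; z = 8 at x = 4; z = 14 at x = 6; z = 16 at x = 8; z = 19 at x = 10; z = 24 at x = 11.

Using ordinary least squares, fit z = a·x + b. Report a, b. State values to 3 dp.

a = 2.001, b = 0.708

Normal-equation sums: Σx·x = 339, Σx = 39, Σ1 = 7.
Moment sums: Σx·z = 706, Σz = 83.
MᵀM·[a, b]ᵀ = Mᵀz becomes [[339, 39]; [39, 7]]·[a, b]ᵀ = [706, 83]ᵀ.
Δ = 339·7 − 39² = 852.
a = (706·7 − 39·83)/852 = 1705/852; b = (339·83 − 39·706)/852 = 201/284.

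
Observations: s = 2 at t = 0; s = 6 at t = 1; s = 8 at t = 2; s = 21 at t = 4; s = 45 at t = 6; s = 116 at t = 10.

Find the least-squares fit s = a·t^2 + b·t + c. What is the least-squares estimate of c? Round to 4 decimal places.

Normal-equation sums: Σt^2·t^2 = 11569, Σt^2·t = 1289, Σt^2 = 157, Σt·t = 157, Σt = 23, Σ1 = 6.
Right-hand side: Σt^2·s = 13594, Σt·s = 1536, Σs = 198.
Inverting the 3×3 Gram matrix, [a, b, c]ᵀ = [19357/17724, 6829/17724, 1243/422]ᵀ.

c = 2.9455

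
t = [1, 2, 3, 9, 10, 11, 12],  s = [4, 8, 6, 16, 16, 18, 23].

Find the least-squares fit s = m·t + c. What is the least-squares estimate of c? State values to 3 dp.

Forming AᵀA = [[460, 48]; [48, 7]] and Aᵀs = [816, 91]ᵀ gives AᵀA·[m, c]ᵀ = Aᵀs.
det = 460·7 − 48² = 916.
m = (816·7 − 48·91)/916 = 336/229; c = (460·91 − 48·816)/916 = 673/229.

c = 2.939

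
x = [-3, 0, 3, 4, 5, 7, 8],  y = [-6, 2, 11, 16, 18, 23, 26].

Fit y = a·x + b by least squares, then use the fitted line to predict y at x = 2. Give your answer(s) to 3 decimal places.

ŷ = 8.631

Compute the Gram sums: Σx·x = 172, Σx = 24, Σ1 = 7.
Right-hand side: Σx·y = 574, Σy = 90.
So AᵀA·[a, b]ᵀ = Aᵀy: [[172, 24]; [24, 7]]·[a, b]ᵀ = [574, 90]ᵀ.
Δ = 172·7 − 24² = 628.
a = (574·7 − 24·90)/628 = 929/314; b = (172·90 − 24·574)/628 = 426/157.
At x = 2: ŷ = (929/314)·(2) + (426/157)·(1) = 1355/157.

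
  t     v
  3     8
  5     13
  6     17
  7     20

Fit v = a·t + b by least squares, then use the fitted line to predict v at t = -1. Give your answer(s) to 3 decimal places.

v̂ = -4.429

Forming MᵀM = [[119, 21]; [21, 4]] and Mᵀv = [331, 58]ᵀ gives MᵀM·[a, b]ᵀ = Mᵀv.
det = 119·4 − 21² = 35.
a = (331·4 − 21·58)/35 = 106/35; b = (119·58 − 21·331)/35 = -7/5.
At t = -1: v̂ = (106/35)·(-1) + (-7/5)·(1) = -31/7.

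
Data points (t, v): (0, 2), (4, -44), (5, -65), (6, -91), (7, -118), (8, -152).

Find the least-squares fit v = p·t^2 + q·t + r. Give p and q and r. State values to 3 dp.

Compute the Gram sums: Σt^2·t^2 = 8674, Σt^2·t = 1260, Σt^2 = 190, Σt·t = 190, Σt = 30, Σ1 = 6.
Moment sums: Σt^2·v = -21115, Σt·v = -3089, Σv = -468.
AᵀA·[p, q, r]ᵀ = Aᵀv becomes [[8674, 1260, 190]; [1260, 190, 30]; [190, 30, 6]]·[p, q, r]ᵀ = [-21115, -3089, -468]ᵀ.
Inverting the 3×3 Gram matrix, [p, q, r]ᵀ = [-5883/3058, -58339/15290, 3055/1529]ᵀ.

p = -1.924, q = -3.816, r = 1.998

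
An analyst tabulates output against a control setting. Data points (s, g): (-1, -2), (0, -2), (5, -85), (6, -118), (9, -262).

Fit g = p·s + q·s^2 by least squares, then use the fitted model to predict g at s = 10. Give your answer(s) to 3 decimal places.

Normal-equation sums: Σs·s = 143, Σs·s^2 = 1069, Σs^2·s^2 = 8483.
Moment sums: Σs·g = -3489, Σs^2·g = -27597.
So XᵀX·[p, q]ᵀ = Xᵀg: [[143, 1069]; [1069, 8483]]·[p, q]ᵀ = [-3489, -27597]ᵀ.
Eliminating q: 8483·(row 1) − 1069·(row 2) gives 70308·p = 8483·(-3489) − 1069·(-27597) = -95994, so p = -5333/3906.
Then q = ((-27597) − 1069·(-5333/3906))/8483 = -12035/3906.
At s = 10: ĝ = (-5333/3906)·(10) + (-12035/3906)·(100) = -628415/1953.

ĝ = -321.769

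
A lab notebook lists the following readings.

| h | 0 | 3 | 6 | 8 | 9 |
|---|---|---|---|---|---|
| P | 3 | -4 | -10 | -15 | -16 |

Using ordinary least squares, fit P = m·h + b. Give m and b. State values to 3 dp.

MᵀM·[m, b]ᵀ = MᵀP reads: 190·m + 26·b = -336;  26·m + 5·b = -42.
Determinant 190·5 − 26² = 274.
m = ((-336)·5 − 26·(-42))/274 = -294/137; b = (190·(-42) − 26·(-336))/274 = 378/137.

m = -2.146, b = 2.759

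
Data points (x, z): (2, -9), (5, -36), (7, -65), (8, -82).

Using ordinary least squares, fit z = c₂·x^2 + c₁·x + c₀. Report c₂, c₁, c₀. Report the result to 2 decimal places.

c₂ = -1.05, c₁ = -1.74, c₀ = -1.30

Forming MᵀM = [[7138, 988, 142]; [988, 142, 22]; [142, 22, 4]] and Mᵀz = [-9369, -1309, -192]ᵀ gives MᵀM·[c₂, c₁, c₀]ᵀ = Mᵀz.
Row-reducing yields c₂ = -23/22, c₁ = -115/66, c₀ = -43/33.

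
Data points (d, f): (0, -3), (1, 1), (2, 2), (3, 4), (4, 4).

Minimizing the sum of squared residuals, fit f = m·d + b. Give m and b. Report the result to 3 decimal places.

m = 1.700, b = -1.800

Entries of XᵀX: Σd·d = 30, Σd = 10, Σ1 = 5.
For Xᵀf: Σd·f = 33, Σf = 8.
So XᵀX·[m, b]ᵀ = Xᵀf: [[30, 10]; [10, 5]]·[m, b]ᵀ = [33, 8]ᵀ.
Δ = 30·5 − 10² = 50.
m = (33·5 − 10·8)/50 = 17/10; b = (30·8 − 10·33)/50 = -9/5.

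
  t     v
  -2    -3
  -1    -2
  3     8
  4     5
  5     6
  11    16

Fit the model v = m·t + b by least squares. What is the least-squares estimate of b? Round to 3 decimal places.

b = 0.183

The normal system AᵀA·[m, b]ᵀ = Aᵀv is [[176, 20]; [20, 6]]·[m, b]ᵀ = [258, 30]ᵀ.
Δ = 176·6 − 20² = 656.
m = (258·6 − 20·30)/656 = 237/164; b = (176·30 − 20·258)/656 = 15/82.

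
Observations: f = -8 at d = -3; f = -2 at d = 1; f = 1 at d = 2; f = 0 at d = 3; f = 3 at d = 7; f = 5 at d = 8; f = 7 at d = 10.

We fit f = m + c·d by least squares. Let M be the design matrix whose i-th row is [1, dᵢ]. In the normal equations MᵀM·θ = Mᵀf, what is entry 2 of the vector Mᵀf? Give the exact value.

Entry 2 ↔ basis d, so (Mᵀf)_{2} = Σᵢ (d)·fᵢ = (-3)·(-8) + (1)·(-2) + (2)·(1) + (3)·(0) + (7)·(3) + (8)·(5) + (10)·(7) = 155.

155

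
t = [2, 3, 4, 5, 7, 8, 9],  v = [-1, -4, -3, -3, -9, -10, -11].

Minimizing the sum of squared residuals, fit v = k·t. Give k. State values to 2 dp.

The normal equations are: 248·k = -283.
(Σt·t = 248, Σt·v = -283.)
k = (-283)/248 = -1.14113.

k = -1.14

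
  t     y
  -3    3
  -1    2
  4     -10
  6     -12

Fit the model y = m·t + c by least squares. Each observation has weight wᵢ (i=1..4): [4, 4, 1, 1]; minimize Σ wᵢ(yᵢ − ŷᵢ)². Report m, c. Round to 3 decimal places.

From the data, Σwᵢ·t·t = 92, Σwᵢ·t = -6, Σwᵢ·1 = 10.
And Σwᵢ·t·y = -156, Σwᵢ·y = -2.
So AᵀWA·[m, c]ᵀ = AᵀWy: [[92, -6]; [-6, 10]]·[m, c]ᵀ = [-156, -2]ᵀ.
Δ = 92·10 − (-6)² = 884.
m = ((-156)·10 − (-6)·(-2))/884 = -393/221; c = (92·(-2) − (-6)·(-156))/884 = -280/221.

m = -1.778, c = -1.267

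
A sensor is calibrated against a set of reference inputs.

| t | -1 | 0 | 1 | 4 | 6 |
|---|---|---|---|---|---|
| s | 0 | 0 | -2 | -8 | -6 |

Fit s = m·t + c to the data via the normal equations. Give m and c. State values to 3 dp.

m = -1.118, c = -0.965

Entries of MᵀM: Σt·t = 54, Σt = 10, Σ1 = 5.
Moment sums: Σt·s = -70, Σs = -16.
Normal equations: [[54, 10]; [10, 5]]·[m, c]ᵀ = [-70, -16]ᵀ.
Δ = 54·5 − 10² = 170.
m = ((-70)·5 − 10·(-16))/170 = -19/17; c = (54·(-16) − 10·(-70))/170 = -82/85.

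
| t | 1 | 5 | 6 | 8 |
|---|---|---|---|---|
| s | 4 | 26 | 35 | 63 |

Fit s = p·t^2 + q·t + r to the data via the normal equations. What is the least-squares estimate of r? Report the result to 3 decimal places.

Setting ∂/∂p … = 0 gives: 6018·p + 854·q + 126·r = 5946;  854·p + 126·q + 20·r = 848;  126·p + 20·q + 4·r = 128.
(Σt^2·t^2 = 6018, Σt^2·t = 854, Σt^2 = 126, Σt·t = 126, Σt = 20, Σ1 = 4, Σt^2·s = 5946, Σt·s = 848, Σs = 128.)
Inverting the 3×3 Gram matrix, [p, q, r]ᵀ = [1586/1549, -1272/1549, 5969/1549]ᵀ.

r = 3.853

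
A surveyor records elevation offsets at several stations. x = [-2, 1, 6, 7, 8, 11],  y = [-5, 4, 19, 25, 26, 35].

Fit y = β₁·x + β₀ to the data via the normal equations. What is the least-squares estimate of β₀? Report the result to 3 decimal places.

From the data, Σx·x = 275, Σx = 31, Σ1 = 6.
Right-hand side: Σx·y = 896, Σy = 104.
So AᵀA·[β₁, β₀]ᵀ = Aᵀy: [[275, 31]; [31, 6]]·[β₁, β₀]ᵀ = [896, 104]ᵀ.
Δ = 275·6 − 31² = 689.
β₁ = (896·6 − 31·104)/689 = 2152/689; β₀ = (275·104 − 31·896)/689 = 824/689.

β₀ = 1.196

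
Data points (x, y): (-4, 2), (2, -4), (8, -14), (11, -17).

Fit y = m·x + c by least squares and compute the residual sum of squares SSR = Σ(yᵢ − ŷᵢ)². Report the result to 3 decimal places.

The normal equations are: 205·m + 17·c = -315;  17·m + 4·c = -33.
(Σx·x = 205, Σx = 17, Σ1 = 4, Σx·y = -315, Σy = -33.)
Δ = 205·4 − 17² = 531.
m = ((-315)·4 − 17·(-33))/531 = -233/177; c = (205·(-33) − 17·(-315))/531 = -470/177.
Residuals: -36/59, 76/59, -48/59, 8/59; SSR = 160/59.

SSR = 2.712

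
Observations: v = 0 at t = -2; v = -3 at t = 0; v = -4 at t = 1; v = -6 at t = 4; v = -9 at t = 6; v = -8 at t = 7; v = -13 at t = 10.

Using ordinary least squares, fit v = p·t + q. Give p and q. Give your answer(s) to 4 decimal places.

Setting ∂/∂p … = 0 gives: 206·p + 26·q = -268;  26·p + 7·q = -43.
Eliminating q: 7·(row 1) − 26·(row 2) gives 766·p = 7·(-268) − 26·(-43) = -758, so p = -379/383.
Then q = ((-43) − 26·(-379/383))/7 = -945/383.

p = -0.9896, q = -2.4674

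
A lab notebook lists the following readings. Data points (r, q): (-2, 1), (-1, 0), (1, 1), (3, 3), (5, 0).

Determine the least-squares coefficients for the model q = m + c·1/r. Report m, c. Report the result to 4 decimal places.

Normal-equation sums: Σ1 = 5, Σ1/r = 1/30, Σ1/r·1/r = 2161/900.
For Mᵀq: Σq = 5, Σ1/r·q = 3/2.
So MᵀM·[m, c]ᵀ = Mᵀq: [[5, 1/30]; [1/30, 2161/900]]·[m, c]ᵀ = [5, 3/2]ᵀ.
Determinant 5·(2161/900) − (1/30)² = 2701/225.
m = (5·(2161/900) − (1/30)·(3/2))/(2701/225) = 2690/2701; c = (5·(3/2) − (1/30)·5)/(2701/225) = 1650/2701.

m = 0.9959, c = 0.6109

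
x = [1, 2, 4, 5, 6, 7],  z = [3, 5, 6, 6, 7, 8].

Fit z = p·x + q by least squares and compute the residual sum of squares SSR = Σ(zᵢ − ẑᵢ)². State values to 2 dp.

Forming MᵀM = [[131, 25]; [25, 6]] and Mᵀz = [165, 35]ᵀ gives MᵀM·[p, q]ᵀ = Mᵀz.
Δ = 131·6 − 25² = 161.
p = (165·6 − 25·35)/161 = 5/7; q = (131·35 − 25·165)/161 = 20/7.
Residuals: -4/7, 5/7, 2/7, -3/7, -1/7, 1/7; SSR = 8/7.

SSR = 1.14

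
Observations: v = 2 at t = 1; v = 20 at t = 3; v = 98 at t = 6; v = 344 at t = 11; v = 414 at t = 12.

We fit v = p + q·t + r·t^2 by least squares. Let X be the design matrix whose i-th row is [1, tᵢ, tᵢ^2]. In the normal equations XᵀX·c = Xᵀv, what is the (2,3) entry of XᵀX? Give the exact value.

3303

Row 2 ↔ basis t, column 3 ↔ basis t^2, so (XᵀX)_{2,3} = Σᵢ (t)·(t^2) = (1)·(1) + (3)·(9) + (6)·(36) + (11)·(121) + (12)·(144) = 3303.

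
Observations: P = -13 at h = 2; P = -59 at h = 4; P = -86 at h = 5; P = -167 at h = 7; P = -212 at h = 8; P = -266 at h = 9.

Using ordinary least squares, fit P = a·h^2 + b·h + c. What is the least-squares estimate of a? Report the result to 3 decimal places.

With design matrix X, XᵀX = [[13955, 1781, 239]; [1781, 239, 35]; [239, 35, 6]] and XᵀP = [-46443, -5951, -803]ᵀ.
Solving the 3×3 system (Gaussian elimination) gives a = -3689/1320, b = -7039/1320, c = 1891/220.

a = -2.795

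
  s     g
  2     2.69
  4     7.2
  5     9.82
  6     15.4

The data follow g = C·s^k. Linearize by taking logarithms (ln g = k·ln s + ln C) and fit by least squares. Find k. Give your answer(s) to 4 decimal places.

k = 1.5302

Taking logs, ln g = k·ln s + ln C, so regress ln g on ln s.
Over the data: Σln s = 5.4806, Σ(ln s)² = 8.2030, Σln g = 7.9824, Σln s·ln g = 11.9985.
Normal system: [[8.2030, 5.4806]; [5.4806, 4]]·[k, ln C]ᵀ = [11.9985, 7.9824]ᵀ.
Slope k = (n·Σln s·ln g − Σln s·Σln g)/(n·Σ(ln s)² − (Σln s)²) = (4·11.9985 − 5.4806·7.9824)/2.7744 = 1.53018; ln C = (Σln g − k·Σln s)/n = -0.10098.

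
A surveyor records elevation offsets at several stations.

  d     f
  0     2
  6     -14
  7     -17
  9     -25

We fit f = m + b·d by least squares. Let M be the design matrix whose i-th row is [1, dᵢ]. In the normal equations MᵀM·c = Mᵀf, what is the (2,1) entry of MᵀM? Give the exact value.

22

Row 2 ↔ basis d, column 1 ↔ basis 1, so (MᵀM)_{2,1} = Σᵢ d = (0)·(1) + (6)·(1) + (7)·(1) + (9)·(1) = 22.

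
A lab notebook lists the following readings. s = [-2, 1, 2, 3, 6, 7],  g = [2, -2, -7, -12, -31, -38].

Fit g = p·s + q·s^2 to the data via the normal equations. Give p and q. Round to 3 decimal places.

p = -2.327, q = -0.457

The normal system AᵀA·[p, q]ᵀ = Aᵀg is [[103, 587]; [587, 3811]]·[p, q]ᵀ = [-508, -3108]ᵀ.
det = 103·3811 − 587² = 47964.
p = ((-508)·3811 − 587·(-3108))/47964 = -27898/11991; q = (103·(-3108) − 587·(-508))/47964 = -5482/11991.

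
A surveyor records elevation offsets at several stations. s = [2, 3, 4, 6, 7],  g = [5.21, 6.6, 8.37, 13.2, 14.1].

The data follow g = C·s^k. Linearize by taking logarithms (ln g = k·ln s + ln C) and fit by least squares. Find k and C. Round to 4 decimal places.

Taking logs, ln g = k·ln s + ln C, so regress ln g on ln s.
XᵀX = [[10.6062, 6.9157]; [6.9157, 5]], rhs = [15.9350, 10.8887]ᵀ  (here Σln s = 6.9157, Σ(ln s)² = 10.6062, Σln g = 10.8887, Σln s·ln g = 15.9350).
Solving (det = 5.2037): k = 0.84013, ln C = 1.01572, so C = exp(1.01572) = 2.76134.

k = 0.8401, C = 2.7613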